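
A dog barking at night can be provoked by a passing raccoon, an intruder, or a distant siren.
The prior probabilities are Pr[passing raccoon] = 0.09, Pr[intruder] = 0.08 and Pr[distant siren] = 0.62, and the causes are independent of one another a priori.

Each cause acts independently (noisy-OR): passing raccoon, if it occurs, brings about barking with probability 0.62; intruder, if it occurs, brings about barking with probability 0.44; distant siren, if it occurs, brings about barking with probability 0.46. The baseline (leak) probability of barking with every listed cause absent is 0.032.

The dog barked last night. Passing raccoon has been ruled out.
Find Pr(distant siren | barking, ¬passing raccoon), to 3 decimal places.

Pr(distant siren | barking, ¬passing raccoon) ≈ 0.924

Under noisy-OR, P(barking | causes) = 1 − (1−0.032)·∏(1−qᵢ) over the active causes.
Numerator (weight on configurations with distant siren): 0.272241 + 0.035081 = 0.307322
Denominator P(barking | ¬passing raccoon): 0.032·0.92·0.38 + 0.47728·0.92·0.62 + 0.45792·0.08·0.38 + 0.707277·0.08·0.62 = 0.332430
P(distant siren | barking, ¬passing raccoon) = 0.307322/0.332430 ≈ 0.924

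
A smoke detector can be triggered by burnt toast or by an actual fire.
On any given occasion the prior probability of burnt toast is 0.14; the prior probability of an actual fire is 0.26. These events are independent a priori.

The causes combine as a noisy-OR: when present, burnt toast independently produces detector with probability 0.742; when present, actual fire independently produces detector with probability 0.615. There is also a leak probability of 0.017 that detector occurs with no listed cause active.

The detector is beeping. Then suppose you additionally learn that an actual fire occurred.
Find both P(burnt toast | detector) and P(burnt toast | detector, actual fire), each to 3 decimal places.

P(burnt toast | detector) ≈ 0.424; P(burnt toast | detector, actual fire) ≈ 0.191

Under noisy-OR, P(detector | causes) = 1 − (1−0.017)·∏(1−qᵢ) over the active causes.
For the numerator, keep only burnt toast=true terms: 0.077326 + 0.032846 = 0.110172
Denominator P(detector): 0.017*0.86*0.74 + 0.621545*0.86*0.26 + 0.746386*0.14*0.74 + 0.902359*0.14*0.26 = 0.259968
P(burnt toast | detector) = 0.110172/0.259968 ≈ 0.424

Now condition on the additional information:
Numerator (weight on configurations with burnt toast): 0.902359·0.14 = 0.126330
Normalizer over all consistent configurations: 0.621545·0.86 + 0.902359·0.14 = 0.660859
P(burnt toast | detector, actual fire) = 0.126330/0.660859 ≈ 0.191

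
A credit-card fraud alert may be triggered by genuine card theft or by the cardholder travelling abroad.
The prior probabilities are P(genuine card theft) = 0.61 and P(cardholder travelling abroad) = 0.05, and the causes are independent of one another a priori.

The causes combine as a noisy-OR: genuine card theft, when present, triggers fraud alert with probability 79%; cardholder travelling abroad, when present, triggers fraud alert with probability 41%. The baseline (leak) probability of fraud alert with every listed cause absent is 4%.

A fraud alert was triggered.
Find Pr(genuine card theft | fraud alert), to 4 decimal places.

Pr(genuine card theft | fraud alert) ≈ 0.9546

Under noisy-OR, P(fraud alert | causes) = 1 − (1−0.04)·∏(1−qᵢ) over the active causes.
For the numerator, keep only genuine card theft=true terms: 0.462673 + 0.026872 = 0.489545
Denominator P(fraud alert): 0.04×0.39×0.95 + 0.4336×0.39×0.05 + 0.7984×0.61×0.95 + 0.881056×0.61×0.05 = 0.512820
P(genuine card theft | fraud alert) = 0.489545/0.512820 ≈ 0.9546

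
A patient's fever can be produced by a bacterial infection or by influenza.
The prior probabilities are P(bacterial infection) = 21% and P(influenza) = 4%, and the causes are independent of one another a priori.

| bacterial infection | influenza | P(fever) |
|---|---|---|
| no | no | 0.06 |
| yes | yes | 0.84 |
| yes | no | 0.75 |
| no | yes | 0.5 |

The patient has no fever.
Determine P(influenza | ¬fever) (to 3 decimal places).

Sum P(¬fever|·) weighted by the priors over the 4 (bacterial infection, influenza) configurations:
  P(¬fever) = 0.94×0.79×0.96 + 0.5×0.79×0.04 + 0.25×0.21×0.96 + 0.16×0.21×0.04
        = 0.712896 + 0.015800 + 0.050400 + 0.001344 = 0.780440
Configurations with influenza contribute 0.017144, so
  P(influenza | ¬fever) = 0.017144 / 0.780440 ≈ 0.022

P(influenza | ¬fever) ≈ 0.022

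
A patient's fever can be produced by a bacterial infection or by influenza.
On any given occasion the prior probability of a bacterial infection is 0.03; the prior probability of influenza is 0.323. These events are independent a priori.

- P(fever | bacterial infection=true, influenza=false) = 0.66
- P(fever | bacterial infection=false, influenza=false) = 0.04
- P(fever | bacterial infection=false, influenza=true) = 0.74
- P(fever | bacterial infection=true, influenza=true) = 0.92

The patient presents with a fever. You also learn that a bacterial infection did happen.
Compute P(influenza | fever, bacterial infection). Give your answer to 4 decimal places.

Sum P(fever|·) weighted by the priors over both values of influenza:
  P(fever | bacterial infection) = 0.66*0.677 + 0.92*0.323
        = 0.446820 + 0.297160 = 0.743980
Keeping only the influenza-present terms gives 0.297160, so
  P(influenza | fever, bacterial infection) = 0.297160 / 0.743980 ≈ 0.3994

P(influenza | fever, bacterial infection) ≈ 0.3994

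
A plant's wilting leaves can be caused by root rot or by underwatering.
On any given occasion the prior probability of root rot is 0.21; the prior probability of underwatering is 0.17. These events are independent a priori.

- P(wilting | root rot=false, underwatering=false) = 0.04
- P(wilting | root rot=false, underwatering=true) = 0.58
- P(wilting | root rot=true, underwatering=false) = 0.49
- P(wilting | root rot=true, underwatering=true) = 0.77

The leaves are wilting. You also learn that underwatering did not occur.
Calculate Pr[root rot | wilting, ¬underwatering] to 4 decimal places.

Pr[root rot | wilting, ¬underwatering] ≈ 0.7651

P(wilting | ¬underwatering) = 0.04*0.79 + 0.49*0.21 = 0.031600 + 0.102900 = 0.134500
Restricting to configurations with root rot present: 0.49*0.21 = 0.102900.
Hence the posterior is 0.102900/0.134500 ≈ 0.7651.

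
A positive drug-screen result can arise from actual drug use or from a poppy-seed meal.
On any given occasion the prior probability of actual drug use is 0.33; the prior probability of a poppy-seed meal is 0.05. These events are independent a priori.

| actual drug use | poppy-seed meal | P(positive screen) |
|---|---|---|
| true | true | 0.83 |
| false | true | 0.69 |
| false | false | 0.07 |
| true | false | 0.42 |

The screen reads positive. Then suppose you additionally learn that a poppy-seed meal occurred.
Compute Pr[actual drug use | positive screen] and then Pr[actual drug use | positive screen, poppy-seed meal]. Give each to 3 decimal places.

Pr[actual drug use | positive screen] ≈ 0.682; Pr[actual drug use | positive screen, poppy-seed meal] ≈ 0.372

Sum P(positive screen|·) weighted by the priors over the 4 (actual drug use, poppy-seed meal) configurations:
  P(positive screen) = 0.07·0.67·0.95 + 0.69·0.67·0.05 + 0.42·0.33·0.95 + 0.83·0.33·0.05
        = 0.044555 + 0.023115 + 0.131670 + 0.013695 = 0.213035
Configurations with actual drug use contribute 0.145365, so
  P(actual drug use | positive screen) = 0.145365 / 0.213035 ≈ 0.682

Now also conditioning on poppy-seed meal=true:
For the numerator, keep only actual drug use=true terms: 0.83*0.33 = 0.273900
Denominator P(positive screen | poppy-seed meal): 0.69*0.67 + 0.83*0.33 = 0.736200
P(actual drug use | positive screen, poppy-seed meal) = 0.273900/0.736200 ≈ 0.372
— poppy-seed meal explains away the evidence for actual drug use.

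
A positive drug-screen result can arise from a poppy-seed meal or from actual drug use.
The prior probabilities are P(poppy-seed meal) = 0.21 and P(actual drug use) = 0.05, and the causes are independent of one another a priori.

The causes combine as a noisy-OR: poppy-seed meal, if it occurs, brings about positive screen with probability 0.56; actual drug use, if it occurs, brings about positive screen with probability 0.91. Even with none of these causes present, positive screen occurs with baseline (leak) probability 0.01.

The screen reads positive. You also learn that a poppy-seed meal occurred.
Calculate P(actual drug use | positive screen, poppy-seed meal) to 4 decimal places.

P(actual drug use | positive screen, poppy-seed meal) ≈ 0.0822

Under noisy-OR, P(positive screen | causes) = 1 − (1−0.01)·∏(1−qᵢ) over the active causes.
Sum P(positive screen|·) weighted by the priors over both values of actual drug use:
  P(positive screen | poppy-seed meal) = 0.5644·0.95 + 0.960796·0.05
        = 0.536180 + 0.048040 = 0.584220
The terms with actual drug use present sum to 0.048040, so
  P(actual drug use | positive screen, poppy-seed meal) = 0.048040 / 0.584220 ≈ 0.0822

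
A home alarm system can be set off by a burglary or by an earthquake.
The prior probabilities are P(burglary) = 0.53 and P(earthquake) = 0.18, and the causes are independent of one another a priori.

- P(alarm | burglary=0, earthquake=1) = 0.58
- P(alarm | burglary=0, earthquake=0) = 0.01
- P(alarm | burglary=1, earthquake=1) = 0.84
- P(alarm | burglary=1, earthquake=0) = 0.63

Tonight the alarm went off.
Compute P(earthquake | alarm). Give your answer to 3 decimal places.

P(alarm) = 0.01·0.47·0.82 + 0.58·0.47·0.18 + 0.63·0.53·0.82 + 0.84·0.53·0.18 = 0.003854 + 0.049068 + 0.273798 + 0.080136 = 0.406856
Restricting to configurations with earthquake present: 0.049068 + 0.080136 = 0.129204.
Hence the posterior is 0.129204/0.406856 ≈ 0.318.

P(earthquake | alarm) ≈ 0.318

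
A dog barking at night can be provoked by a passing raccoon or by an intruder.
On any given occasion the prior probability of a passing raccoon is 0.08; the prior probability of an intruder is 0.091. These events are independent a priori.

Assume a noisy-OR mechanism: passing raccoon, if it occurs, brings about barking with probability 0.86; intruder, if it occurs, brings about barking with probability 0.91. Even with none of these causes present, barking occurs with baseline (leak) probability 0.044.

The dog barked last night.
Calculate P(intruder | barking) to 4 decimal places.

P(intruder | barking) ≈ 0.4562

Under noisy-OR, P(barking | causes) = 1 − (1−0.044)·∏(1−qᵢ) over the active causes.
P(barking) = 0.044*0.92*0.909 + 0.91396*0.92*0.091 + 0.86616*0.08*0.909 + 0.987954*0.08*0.091 = 0.036796 + 0.076517 + 0.062987 + 0.007192 = 0.183492
Of this, 0.083709 comes from 0.076517 + 0.007192 (the intruder=true cases).
P(intruder | barking) = 0.083709 / 0.183492 ≈ 0.4562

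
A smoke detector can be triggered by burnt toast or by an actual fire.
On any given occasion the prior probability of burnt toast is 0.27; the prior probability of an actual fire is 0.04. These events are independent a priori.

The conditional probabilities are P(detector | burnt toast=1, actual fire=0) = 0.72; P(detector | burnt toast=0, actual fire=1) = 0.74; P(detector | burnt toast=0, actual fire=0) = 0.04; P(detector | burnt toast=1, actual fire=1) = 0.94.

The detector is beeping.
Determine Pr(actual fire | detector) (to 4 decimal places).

Pr(actual fire | detector) ≈ 0.1289

For the numerator, keep only actual fire=true terms: 0.021608 + 0.010152 = 0.031760
Normalizer over all consistent configurations: 0.04*0.73*0.96 + 0.74*0.73*0.04 + 0.72*0.27*0.96 + 0.94*0.27*0.04 = 0.246416
P(actual fire | detector) = 0.031760/0.246416 ≈ 0.1289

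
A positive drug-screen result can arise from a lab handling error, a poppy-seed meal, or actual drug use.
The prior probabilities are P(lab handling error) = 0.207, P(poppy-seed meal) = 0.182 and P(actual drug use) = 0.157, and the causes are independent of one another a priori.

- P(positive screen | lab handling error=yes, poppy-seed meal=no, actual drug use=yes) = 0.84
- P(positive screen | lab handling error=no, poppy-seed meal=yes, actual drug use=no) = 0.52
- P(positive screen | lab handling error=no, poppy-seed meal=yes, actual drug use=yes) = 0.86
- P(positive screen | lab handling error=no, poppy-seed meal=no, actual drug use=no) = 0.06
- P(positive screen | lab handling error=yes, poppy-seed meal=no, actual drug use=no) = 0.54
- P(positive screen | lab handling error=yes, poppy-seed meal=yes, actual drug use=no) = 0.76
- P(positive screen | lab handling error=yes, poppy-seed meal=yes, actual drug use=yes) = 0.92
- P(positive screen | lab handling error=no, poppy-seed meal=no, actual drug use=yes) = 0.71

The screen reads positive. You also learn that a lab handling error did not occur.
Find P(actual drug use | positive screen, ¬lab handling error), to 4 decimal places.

P(actual drug use | positive screen, ¬lab handling error) ≈ 0.4886

P(positive screen | ¬lab handling error) = 0.06×0.818×0.843 + 0.71×0.818×0.157 + 0.52×0.182×0.843 + 0.86×0.182×0.157 = 0.041374 + 0.091182 + 0.079782 + 0.024574 = 0.236912
Restricting to configurations with actual drug use present: 0.091182 + 0.024574 = 0.115756.
Hence the posterior is 0.115756/0.236912 ≈ 0.4886.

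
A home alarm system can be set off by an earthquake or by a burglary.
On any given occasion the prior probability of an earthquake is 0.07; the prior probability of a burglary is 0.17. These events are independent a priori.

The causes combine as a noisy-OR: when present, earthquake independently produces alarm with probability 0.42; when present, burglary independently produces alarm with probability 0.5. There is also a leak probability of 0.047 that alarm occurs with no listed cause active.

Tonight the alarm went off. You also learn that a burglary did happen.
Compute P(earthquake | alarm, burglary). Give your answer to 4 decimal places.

P(earthquake | alarm, burglary) ≈ 0.0942

Under noisy-OR, P(alarm | causes) = 1 − (1−0.047)·∏(1−qᵢ) over the active causes.
For the numerator, keep only earthquake=true terms: 0.72363·0.07 = 0.050654
Normalizer over all consistent configurations: 0.5235·0.93 + 0.72363·0.07 = 0.537509
Posterior = 0.050654 / 0.537509 ≈ 0.0942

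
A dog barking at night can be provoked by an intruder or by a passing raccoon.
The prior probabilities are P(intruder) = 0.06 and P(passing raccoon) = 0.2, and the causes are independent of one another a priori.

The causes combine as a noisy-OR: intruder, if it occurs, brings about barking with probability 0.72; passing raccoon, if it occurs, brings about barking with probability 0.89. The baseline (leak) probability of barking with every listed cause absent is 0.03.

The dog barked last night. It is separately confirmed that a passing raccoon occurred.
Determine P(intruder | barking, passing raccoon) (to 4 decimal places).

P(intruder | barking, passing raccoon) ≈ 0.0648

Under noisy-OR, P(barking | causes) = 1 − (1−0.03)·∏(1−qᵢ) over the active causes.
For the numerator, keep only intruder=true terms: 0.970124·0.06 = 0.058207
Normalizer over all consistent configurations: 0.8933·0.94 + 0.970124·0.06 = 0.897909
P(intruder | barking, passing raccoon) = 0.058207/0.897909 ≈ 0.0648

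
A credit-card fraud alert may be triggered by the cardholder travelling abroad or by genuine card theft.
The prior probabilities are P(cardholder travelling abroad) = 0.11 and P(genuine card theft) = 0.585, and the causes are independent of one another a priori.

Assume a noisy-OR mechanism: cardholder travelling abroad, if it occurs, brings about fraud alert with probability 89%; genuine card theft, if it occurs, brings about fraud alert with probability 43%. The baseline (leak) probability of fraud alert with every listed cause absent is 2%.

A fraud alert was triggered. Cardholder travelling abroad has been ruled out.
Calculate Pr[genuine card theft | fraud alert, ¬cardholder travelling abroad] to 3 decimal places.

Under noisy-OR, P(fraud alert | causes) = 1 − (1−0.02)·∏(1−qᵢ) over the active causes.
Weight on genuine card theft=true, given the evidence: 0.4414·0.585 = 0.258219
The normalizing constant is 0.02·0.415 + 0.4414·0.585 = 0.266519
P(genuine card theft | fraud alert, ¬cardholder travelling abroad) = 0.258219/0.266519 ≈ 0.969

Pr[genuine card theft | fraud alert, ¬cardholder travelling abroad] ≈ 0.969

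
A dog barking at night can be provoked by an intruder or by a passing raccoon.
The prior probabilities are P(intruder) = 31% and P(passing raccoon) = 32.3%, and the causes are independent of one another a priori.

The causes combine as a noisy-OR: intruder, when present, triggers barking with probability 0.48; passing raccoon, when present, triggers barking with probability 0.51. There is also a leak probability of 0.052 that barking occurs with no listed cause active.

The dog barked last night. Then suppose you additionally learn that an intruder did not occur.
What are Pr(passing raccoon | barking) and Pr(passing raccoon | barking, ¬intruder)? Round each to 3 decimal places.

Pr(passing raccoon | barking) ≈ 0.599; Pr(passing raccoon | barking, ¬intruder) ≈ 0.831

Under noisy-OR, P(barking | causes) = 1 − (1−0.052)·∏(1−qᵢ) over the active causes.
P(barking) = 0.052·0.69·0.677 + 0.53548·0.69·0.323 + 0.50704·0.31·0.677 + 0.75845·0.31·0.323 = 0.024291 + 0.119342 + 0.106412 + 0.075944 = 0.325989
The passing raccoon-present share is 0.119342 + 0.075944 = 0.195286.
Hence the posterior is 0.195286/0.325989 ≈ 0.599.

Now also conditioning on intruder≠true:
Sum P(barking|·) weighted by the priors over both values of passing raccoon:
  P(barking | ¬intruder) = 0.052·0.677 + 0.53548·0.323
        = 0.035204 + 0.172960 = 0.208164
Configurations with passing raccoon contribute 0.172960, so
  P(passing raccoon | barking, ¬intruder) = 0.172960 / 0.208164 ≈ 0.831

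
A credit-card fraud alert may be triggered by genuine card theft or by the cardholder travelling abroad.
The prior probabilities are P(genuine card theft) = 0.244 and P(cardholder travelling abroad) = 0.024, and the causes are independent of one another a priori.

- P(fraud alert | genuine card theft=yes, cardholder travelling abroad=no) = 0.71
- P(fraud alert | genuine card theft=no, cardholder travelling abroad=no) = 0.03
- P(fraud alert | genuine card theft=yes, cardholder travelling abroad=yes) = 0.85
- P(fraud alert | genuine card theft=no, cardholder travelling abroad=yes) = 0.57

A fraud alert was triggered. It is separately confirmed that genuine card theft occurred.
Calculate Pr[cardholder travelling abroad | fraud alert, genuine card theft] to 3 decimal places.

Numerator (weight on configurations with cardholder travelling abroad): 0.85·0.024 = 0.020400
Normalizer over all consistent configurations: 0.71·0.976 + 0.85·0.024 = 0.713360
Posterior = 0.020400 / 0.713360 ≈ 0.029

Pr[cardholder travelling abroad | fraud alert, genuine card theft] ≈ 0.029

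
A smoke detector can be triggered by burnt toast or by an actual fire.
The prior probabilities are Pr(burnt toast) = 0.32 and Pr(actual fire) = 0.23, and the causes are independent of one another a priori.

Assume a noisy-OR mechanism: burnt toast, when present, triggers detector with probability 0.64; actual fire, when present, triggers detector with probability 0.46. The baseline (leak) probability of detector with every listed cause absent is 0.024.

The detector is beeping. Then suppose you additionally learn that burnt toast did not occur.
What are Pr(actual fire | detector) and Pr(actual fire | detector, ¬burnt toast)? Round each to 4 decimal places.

Under noisy-OR, P(detector | causes) = 1 − (1−0.024)·∏(1−qᵢ) over the active causes.
Enumerate the 4 (burnt toast, actual fire) configurations and weight by the priors:
  P(detector) = 0.024*0.68*0.77 + 0.47296*0.68*0.23 + 0.64864*0.32*0.77 + 0.810266*0.32*0.23
        = 0.012566 + 0.073971 + 0.159825 + 0.059636 = 0.305998
Configurations with actual fire contribute 0.133607, so
  P(actual fire | detector) = 0.133607 / 0.305998 ≈ 0.4366

With the extra evidence:
P(detector | ¬burnt toast) = 0.024*0.77 + 0.47296*0.23 = 0.018480 + 0.108781 = 0.127261
The actual fire-present share is 0.47296*0.23 = 0.108781.
So P(actual fire | detector, ¬burnt toast) = 0.108781/0.127261 ≈ 0.8548.

Pr(actual fire | detector) ≈ 0.4366; Pr(actual fire | detector, ¬burnt toast) ≈ 0.8548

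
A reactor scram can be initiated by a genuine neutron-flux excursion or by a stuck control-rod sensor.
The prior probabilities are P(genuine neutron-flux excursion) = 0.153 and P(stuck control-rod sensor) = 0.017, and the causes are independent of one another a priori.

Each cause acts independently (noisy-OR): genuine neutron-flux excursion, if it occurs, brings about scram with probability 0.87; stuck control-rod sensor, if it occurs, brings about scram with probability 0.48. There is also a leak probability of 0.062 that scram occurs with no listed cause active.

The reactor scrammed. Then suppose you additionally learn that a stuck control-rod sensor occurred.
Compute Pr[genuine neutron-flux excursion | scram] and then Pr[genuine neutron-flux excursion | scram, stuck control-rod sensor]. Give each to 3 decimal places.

Pr[genuine neutron-flux excursion | scram] ≈ 0.695; Pr[genuine neutron-flux excursion | scram, stuck control-rod sensor] ≈ 0.248

Under noisy-OR, P(scram | causes) = 1 − (1−0.062)·∏(1−qᵢ) over the active causes.
Sum P(scram|·) weighted by the priors over the 4 (genuine neutron-flux excursion, stuck control-rod sensor) configurations:
  P(scram) = 0.062*0.847*0.983 + 0.51224*0.847*0.017 + 0.87806*0.153*0.983 + 0.936591*0.153*0.017
        = 0.051621 + 0.007376 + 0.132059 + 0.002436 = 0.193492
The terms with genuine neutron-flux excursion present sum to 0.134495, so
  P(genuine neutron-flux excursion | scram) = 0.134495 / 0.193492 ≈ 0.695

With the extra evidence:
P(scram | stuck control-rod sensor) = 0.51224·0.847 + 0.936591·0.153 = 0.433867 + 0.143298 = 0.577165
Of this, 0.143298 comes from 0.936591·0.153 (the genuine neutron-flux excursion=true cases).
So P(genuine neutron-flux excursion | scram, stuck control-rod sensor) = 0.143298/0.577165 ≈ 0.248.
Conditioning on stuck control-rod sensor lowers the posterior on genuine neutron-flux excursion: the classic explaining-away effect in a common-effect structure.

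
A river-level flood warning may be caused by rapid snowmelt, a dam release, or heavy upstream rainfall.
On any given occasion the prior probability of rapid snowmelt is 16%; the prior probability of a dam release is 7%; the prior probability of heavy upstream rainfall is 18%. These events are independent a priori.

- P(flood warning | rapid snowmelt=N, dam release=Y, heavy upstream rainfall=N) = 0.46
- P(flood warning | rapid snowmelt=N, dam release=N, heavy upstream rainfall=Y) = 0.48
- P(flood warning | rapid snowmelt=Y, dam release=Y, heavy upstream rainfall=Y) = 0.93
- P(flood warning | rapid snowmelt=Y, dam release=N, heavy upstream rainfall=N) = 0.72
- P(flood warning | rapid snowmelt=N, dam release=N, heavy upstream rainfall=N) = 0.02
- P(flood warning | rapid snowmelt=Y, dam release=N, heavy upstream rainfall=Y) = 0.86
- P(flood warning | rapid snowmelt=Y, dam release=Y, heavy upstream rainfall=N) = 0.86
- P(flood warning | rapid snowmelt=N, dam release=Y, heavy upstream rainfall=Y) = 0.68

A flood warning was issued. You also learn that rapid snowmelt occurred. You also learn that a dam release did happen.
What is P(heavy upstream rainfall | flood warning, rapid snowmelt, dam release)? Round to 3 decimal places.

P(heavy upstream rainfall | flood warning, rapid snowmelt, dam release) ≈ 0.192

Enumerate both values of heavy upstream rainfall and weight by the priors:
  P(flood warning | rapid snowmelt, dam release) = 0.86*0.82 + 0.93*0.18
        = 0.705200 + 0.167400 = 0.872600
The terms with heavy upstream rainfall present sum to 0.167400, so
  P(heavy upstream rainfall | flood warning, rapid snowmelt, dam release) = 0.167400 / 0.872600 ≈ 0.192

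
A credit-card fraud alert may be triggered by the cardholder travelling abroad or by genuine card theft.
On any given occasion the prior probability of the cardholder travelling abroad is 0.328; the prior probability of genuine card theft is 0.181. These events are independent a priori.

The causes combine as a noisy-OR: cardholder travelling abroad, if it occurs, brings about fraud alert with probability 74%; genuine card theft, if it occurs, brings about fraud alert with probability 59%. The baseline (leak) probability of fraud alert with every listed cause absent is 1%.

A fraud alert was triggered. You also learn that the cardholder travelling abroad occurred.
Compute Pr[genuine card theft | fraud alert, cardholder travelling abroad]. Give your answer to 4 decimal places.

Under noisy-OR, P(fraud alert | causes) = 1 − (1−0.01)·∏(1−qᵢ) over the active causes.
Numerator (weight on configurations with genuine card theft): 0.894466*0.181 = 0.161898
Normalizer over all consistent configurations: 0.7426*0.819 + 0.894466*0.181 = 0.770087
P(genuine card theft | fraud alert, cardholder travelling abroad) = 0.161898/0.770087 ≈ 0.2102

Pr[genuine card theft | fraud alert, cardholder travelling abroad] ≈ 0.2102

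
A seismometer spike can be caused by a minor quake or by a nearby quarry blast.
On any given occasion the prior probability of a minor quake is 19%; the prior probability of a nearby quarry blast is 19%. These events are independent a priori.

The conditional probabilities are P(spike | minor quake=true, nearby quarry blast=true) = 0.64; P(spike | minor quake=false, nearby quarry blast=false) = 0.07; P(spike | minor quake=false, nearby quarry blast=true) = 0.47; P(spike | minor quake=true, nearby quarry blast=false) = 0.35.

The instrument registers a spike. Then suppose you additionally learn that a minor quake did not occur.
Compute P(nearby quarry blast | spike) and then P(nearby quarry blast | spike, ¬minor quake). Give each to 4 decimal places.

P(nearby quarry blast | spike) ≈ 0.4888; P(nearby quarry blast | spike, ¬minor quake) ≈ 0.6116

Sum P(spike|·) weighted by the priors over the 4 (minor quake, nearby quarry blast) configurations:
  P(spike) = 0.07×0.81×0.81 + 0.47×0.81×0.19 + 0.35×0.19×0.81 + 0.64×0.19×0.19
        = 0.045927 + 0.072333 + 0.053865 + 0.023104 = 0.195229
Keeping only the nearby quarry blast-present terms gives 0.095437, so
  P(nearby quarry blast | spike) = 0.095437 / 0.195229 ≈ 0.4888

Now also conditioning on minor quake≠true:
By total probability over both values of nearby quarry blast:
  P(spike | ¬minor quake) = 0.07×0.81 + 0.47×0.19
        = 0.056700 + 0.089300 = 0.146000
The terms with nearby quarry blast present sum to 0.089300, so
  P(nearby quarry blast | spike, ¬minor quake) = 0.089300 / 0.146000 ≈ 0.6116
Ruling out minor quake raises the posterior on nearby quarry blast — the flip side of explaining away.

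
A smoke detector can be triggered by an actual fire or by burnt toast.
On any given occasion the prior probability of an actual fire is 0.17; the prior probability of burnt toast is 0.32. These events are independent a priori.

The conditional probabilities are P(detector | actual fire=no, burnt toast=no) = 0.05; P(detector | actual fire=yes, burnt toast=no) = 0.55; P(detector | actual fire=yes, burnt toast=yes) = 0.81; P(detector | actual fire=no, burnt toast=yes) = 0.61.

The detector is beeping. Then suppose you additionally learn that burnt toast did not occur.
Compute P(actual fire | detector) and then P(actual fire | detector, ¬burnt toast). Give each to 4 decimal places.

Sum P(detector|·) weighted by the priors over the 4 (actual fire, burnt toast) configurations:
  P(detector) = 0.05×0.83×0.68 + 0.61×0.83×0.32 + 0.55×0.17×0.68 + 0.81×0.17×0.32
        = 0.028220 + 0.162016 + 0.063580 + 0.044064 = 0.297880
Keeping only the actual fire-present terms gives 0.107644, so
  P(actual fire | detector) = 0.107644 / 0.297880 ≈ 0.3614

With the extra evidence:
Weight on actual fire=true, given the evidence: 0.55·0.17 = 0.093500
The normalizing constant is 0.05·0.83 + 0.55·0.17 = 0.135000
P(actual fire | detector, ¬burnt toast) = 0.093500/0.135000 ≈ 0.6926
Ruling out burnt toast raises the posterior on actual fire — the flip side of explaining away.

P(actual fire | detector) ≈ 0.3614; P(actual fire | detector, ¬burnt toast) ≈ 0.6926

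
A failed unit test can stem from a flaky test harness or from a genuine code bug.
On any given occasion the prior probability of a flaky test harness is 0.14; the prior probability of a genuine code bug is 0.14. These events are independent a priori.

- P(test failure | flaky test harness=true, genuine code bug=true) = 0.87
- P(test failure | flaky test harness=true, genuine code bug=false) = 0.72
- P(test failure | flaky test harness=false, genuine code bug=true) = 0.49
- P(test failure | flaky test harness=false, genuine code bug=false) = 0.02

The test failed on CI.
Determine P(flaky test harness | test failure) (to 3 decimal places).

P(flaky test harness | test failure) ≈ 0.584

Numerator (weight on configurations with flaky test harness): 0.086688 + 0.017052 = 0.103740
The normalizing constant is 0.02*0.86*0.86 + 0.49*0.86*0.14 + 0.72*0.14*0.86 + 0.87*0.14*0.14 = 0.177528
P(flaky test harness | test failure) = 0.103740/0.177528 ≈ 0.584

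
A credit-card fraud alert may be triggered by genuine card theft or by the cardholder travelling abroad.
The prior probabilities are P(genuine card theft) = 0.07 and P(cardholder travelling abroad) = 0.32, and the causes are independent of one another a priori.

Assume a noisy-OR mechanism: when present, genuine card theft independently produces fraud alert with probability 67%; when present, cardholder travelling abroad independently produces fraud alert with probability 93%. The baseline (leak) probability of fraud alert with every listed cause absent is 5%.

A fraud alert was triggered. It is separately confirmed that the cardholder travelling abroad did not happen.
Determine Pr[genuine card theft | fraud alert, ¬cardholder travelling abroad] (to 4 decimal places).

Pr[genuine card theft | fraud alert, ¬cardholder travelling abroad] ≈ 0.5082

Under noisy-OR, P(fraud alert | causes) = 1 − (1−0.05)·∏(1−qᵢ) over the active causes.
P(fraud alert | ¬cardholder travelling abroad) = 0.05·0.93 + 0.6865·0.07 = 0.046500 + 0.048055 = 0.094555
Restricting to configurations with genuine card theft present: 0.6865·0.07 = 0.048055.
Hence the posterior is 0.048055/0.094555 ≈ 0.5082.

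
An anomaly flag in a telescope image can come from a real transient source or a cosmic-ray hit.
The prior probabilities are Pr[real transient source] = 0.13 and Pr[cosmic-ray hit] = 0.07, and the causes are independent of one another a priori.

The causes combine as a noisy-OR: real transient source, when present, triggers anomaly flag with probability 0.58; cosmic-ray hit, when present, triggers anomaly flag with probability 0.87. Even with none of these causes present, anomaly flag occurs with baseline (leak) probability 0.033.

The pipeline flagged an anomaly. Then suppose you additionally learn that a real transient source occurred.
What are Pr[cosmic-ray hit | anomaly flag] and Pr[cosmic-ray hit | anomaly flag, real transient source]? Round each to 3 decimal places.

Under noisy-OR, P(anomaly flag | causes) = 1 − (1−0.033)·∏(1−qᵢ) over the active causes.
Enumerate the 4 (real transient source, cosmic-ray hit) configurations and weight by the priors:
  P(anomaly flag) = 0.033×0.87×0.93 + 0.87429×0.87×0.07 + 0.59386×0.13×0.93 + 0.947202×0.13×0.07
        = 0.026700 + 0.053244 + 0.071798 + 0.008620 = 0.160362
Configurations with cosmic-ray hit contribute 0.061864, so
  P(cosmic-ray hit | anomaly flag) = 0.061864 / 0.160362 ≈ 0.386

Now condition on the additional information:
Weight on cosmic-ray hit=true, given the evidence: 0.947202·0.07 = 0.066304
The normalizing constant is 0.59386·0.93 + 0.947202·0.07 = 0.618594
P(cosmic-ray hit | anomaly flag, real transient source) = 0.066304/0.618594 ≈ 0.107

Pr[cosmic-ray hit | anomaly flag] ≈ 0.386; Pr[cosmic-ray hit | anomaly flag, real transient source] ≈ 0.107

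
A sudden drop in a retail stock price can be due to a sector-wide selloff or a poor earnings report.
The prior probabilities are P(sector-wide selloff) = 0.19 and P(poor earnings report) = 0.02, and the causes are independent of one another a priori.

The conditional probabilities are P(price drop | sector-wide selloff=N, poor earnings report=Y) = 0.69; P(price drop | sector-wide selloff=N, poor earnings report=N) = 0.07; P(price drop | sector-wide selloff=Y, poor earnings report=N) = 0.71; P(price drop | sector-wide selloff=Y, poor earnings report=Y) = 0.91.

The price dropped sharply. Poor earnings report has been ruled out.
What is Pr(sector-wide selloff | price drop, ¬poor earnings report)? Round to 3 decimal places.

P(price drop | ¬poor earnings report) = 0.07×0.81 + 0.71×0.19 = 0.056700 + 0.134900 = 0.191600
Restricting to configurations with sector-wide selloff present: 0.71×0.19 = 0.134900.
P(sector-wide selloff | price drop, ¬poor earnings report) = 0.134900 / 0.191600 ≈ 0.704

Pr(sector-wide selloff | price drop, ¬poor earnings report) ≈ 0.704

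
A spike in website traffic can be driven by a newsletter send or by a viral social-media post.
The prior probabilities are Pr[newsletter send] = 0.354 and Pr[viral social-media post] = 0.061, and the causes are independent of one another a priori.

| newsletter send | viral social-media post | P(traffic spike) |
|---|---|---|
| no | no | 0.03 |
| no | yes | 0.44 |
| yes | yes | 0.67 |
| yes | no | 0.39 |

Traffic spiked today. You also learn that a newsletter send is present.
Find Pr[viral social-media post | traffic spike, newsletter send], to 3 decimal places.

Pr[viral social-media post | traffic spike, newsletter send] ≈ 0.100

P(traffic spike | newsletter send) = 0.39×0.939 + 0.67×0.061 = 0.366210 + 0.040870 = 0.407080
Of this, 0.040870 comes from 0.67×0.061 (the viral social-media post=true cases).
Hence the posterior is 0.040870/0.407080 ≈ 0.100.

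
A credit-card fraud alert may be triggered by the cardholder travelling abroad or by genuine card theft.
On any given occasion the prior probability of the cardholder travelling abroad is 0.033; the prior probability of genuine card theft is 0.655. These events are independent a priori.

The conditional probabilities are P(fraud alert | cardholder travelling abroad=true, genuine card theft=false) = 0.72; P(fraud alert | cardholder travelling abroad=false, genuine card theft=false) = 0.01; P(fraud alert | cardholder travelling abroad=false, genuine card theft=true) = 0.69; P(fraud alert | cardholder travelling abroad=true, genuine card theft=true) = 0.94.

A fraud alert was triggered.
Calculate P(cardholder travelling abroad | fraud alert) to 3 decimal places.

Sum P(fraud alert|·) weighted by the priors over the 4 (cardholder travelling abroad, genuine card theft) configurations:
  P(fraud alert) = 0.01×0.967×0.345 + 0.69×0.967×0.655 + 0.72×0.033×0.345 + 0.94×0.033×0.655
        = 0.003336 + 0.437036 + 0.008197 + 0.020318 = 0.468887
Keeping only the cardholder travelling abroad-present terms gives 0.028515, so
  P(cardholder travelling abroad | fraud alert) = 0.028515 / 0.468887 ≈ 0.061

P(cardholder travelling abroad | fraud alert) ≈ 0.061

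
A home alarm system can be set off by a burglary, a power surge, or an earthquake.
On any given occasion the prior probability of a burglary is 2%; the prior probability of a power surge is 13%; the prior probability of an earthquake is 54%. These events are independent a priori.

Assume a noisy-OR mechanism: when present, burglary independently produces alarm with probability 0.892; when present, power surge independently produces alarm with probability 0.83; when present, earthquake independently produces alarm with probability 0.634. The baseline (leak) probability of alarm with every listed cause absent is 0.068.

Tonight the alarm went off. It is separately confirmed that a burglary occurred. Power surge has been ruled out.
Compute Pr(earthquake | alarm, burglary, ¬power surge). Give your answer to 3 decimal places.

Pr(earthquake | alarm, burglary, ¬power surge) ≈ 0.557

Under noisy-OR, P(alarm | causes) = 1 − (1−0.068)·∏(1−qᵢ) over the active causes.
By total probability over both values of earthquake:
  P(alarm | burglary, ¬power surge) = 0.899344·0.46 + 0.96316·0.54
        = 0.413698 + 0.520106 = 0.933804
Keeping only the earthquake-present terms gives 0.520106, so
  P(earthquake | alarm, burglary, ¬power surge) = 0.520106 / 0.933804 ≈ 0.557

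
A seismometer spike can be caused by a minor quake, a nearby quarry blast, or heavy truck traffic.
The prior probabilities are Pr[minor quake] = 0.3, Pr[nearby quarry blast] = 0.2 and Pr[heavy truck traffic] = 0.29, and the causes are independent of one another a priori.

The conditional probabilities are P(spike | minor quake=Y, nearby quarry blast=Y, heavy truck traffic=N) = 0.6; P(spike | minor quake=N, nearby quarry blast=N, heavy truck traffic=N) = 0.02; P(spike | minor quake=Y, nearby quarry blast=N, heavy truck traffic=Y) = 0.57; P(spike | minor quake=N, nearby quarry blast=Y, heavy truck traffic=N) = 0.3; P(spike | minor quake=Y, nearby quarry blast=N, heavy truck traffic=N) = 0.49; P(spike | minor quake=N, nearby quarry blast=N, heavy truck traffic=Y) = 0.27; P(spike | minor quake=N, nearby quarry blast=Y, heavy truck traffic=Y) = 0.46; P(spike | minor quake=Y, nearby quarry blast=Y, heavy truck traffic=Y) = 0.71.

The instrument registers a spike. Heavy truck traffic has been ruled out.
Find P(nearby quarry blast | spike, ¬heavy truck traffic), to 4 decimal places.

P(nearby quarry blast | spike, ¬heavy truck traffic) ≈ 0.3772

By total probability over the 4 (minor quake, nearby quarry blast) configurations:
  P(spike | ¬heavy truck traffic) = 0.02·0.7·0.8 + 0.3·0.7·0.2 + 0.49·0.3·0.8 + 0.6·0.3·0.2
        = 0.011200 + 0.042000 + 0.117600 + 0.036000 = 0.206800
The terms with nearby quarry blast present sum to 0.078000, so
  P(nearby quarry blast | spike, ¬heavy truck traffic) = 0.078000 / 0.206800 ≈ 0.3772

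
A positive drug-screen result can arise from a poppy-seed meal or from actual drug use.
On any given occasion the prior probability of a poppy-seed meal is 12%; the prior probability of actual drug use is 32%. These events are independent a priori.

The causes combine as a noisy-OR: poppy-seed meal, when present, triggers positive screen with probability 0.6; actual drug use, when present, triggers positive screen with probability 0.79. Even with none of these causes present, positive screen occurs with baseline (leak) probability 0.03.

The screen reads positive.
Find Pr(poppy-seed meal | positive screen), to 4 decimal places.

Under noisy-OR, P(positive screen | causes) = 1 − (1−0.03)·∏(1−qᵢ) over the active causes.
Numerator (weight on configurations with poppy-seed meal): 0.049939 + 0.035271 = 0.085210
Normalizer over all consistent configurations: 0.03·0.88·0.68 + 0.7963·0.88·0.32 + 0.612·0.12·0.68 + 0.91852·0.12·0.32 = 0.327400
Posterior = 0.085210 / 0.327400 ≈ 0.2603

Pr(poppy-seed meal | positive screen) ≈ 0.2603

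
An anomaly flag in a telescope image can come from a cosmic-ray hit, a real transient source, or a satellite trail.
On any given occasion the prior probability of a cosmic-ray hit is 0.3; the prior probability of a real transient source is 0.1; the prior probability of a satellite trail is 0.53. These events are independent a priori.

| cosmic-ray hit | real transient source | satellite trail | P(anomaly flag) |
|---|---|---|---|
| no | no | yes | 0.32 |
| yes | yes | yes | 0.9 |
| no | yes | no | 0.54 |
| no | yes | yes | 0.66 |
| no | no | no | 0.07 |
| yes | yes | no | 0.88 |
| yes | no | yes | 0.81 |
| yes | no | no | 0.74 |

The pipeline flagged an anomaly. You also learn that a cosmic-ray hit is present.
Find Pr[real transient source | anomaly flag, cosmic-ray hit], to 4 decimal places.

Pr[real transient source | anomaly flag, cosmic-ray hit] ≈ 0.1130

Weight on real transient source=true, given the evidence: 0.041360 + 0.047700 = 0.089060
The normalizing constant is 0.74·0.9·0.47 + 0.81·0.9·0.53 + 0.88·0.1·0.47 + 0.9·0.1·0.53 = 0.788450
Posterior = 0.089060 / 0.788450 ≈ 0.1130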